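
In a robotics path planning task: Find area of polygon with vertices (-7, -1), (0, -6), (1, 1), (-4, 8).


Shoelace sum: ((-7)*(-6) - 0*(-1)) + (0*1 - 1*(-6)) + (1*8 - (-4)*1) + ((-4)*(-1) - (-7)*8)
= 120
Area = |120|/2 = 60

60


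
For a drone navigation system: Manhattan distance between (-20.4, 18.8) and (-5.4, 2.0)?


|(-20.4)-(-5.4)| + |18.8-2| = 15 + 16.8 = 31.8

31.8


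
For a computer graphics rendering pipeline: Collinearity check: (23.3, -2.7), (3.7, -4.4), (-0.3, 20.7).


Cross product: (3.7-23.3)*(20.7-(-2.7)) - ((-4.4)-(-2.7))*((-0.3)-23.3)
= -498.76

No, not collinear


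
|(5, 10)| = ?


|u| = sqrt(5^2 + 10^2) = sqrt(125) = 11.1803

11.1803


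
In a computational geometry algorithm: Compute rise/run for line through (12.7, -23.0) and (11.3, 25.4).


slope = (y2-y1)/(x2-x1) = (25.4-(-23))/(11.3-12.7) = 48.4/(-1.4) = -34.5714

-34.5714


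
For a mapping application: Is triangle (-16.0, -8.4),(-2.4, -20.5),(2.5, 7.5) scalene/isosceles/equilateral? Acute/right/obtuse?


Side lengths squared: AB^2=331.37, BC^2=808.01, CA^2=595.06
Sorted: [331.37, 595.06, 808.01]
By sides: Scalene, By angles: Acute

Scalene, Acute


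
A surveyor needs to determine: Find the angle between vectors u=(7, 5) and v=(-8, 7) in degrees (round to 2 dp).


u.v = -21, |u| = sqrt(74) = 8.6023, |v| = sqrt(113) = 10.6301
cos(theta) = u.v/(|u||v|) = -21/sqrt(8362) = -0.229649
theta = acos(-0.229649) = 103.28 degrees

103.28 degrees


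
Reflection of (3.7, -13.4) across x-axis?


Reflection over x-axis: (x,y) -> (x,-y)
(3.7, -13.4) -> (3.7, 13.4)

(3.7, 13.4)


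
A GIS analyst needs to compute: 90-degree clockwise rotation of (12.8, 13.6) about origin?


90° CW: (x,y) -> (y, -x)
(12.8,13.6) -> (13.6, -12.8)

(13.6, -12.8)


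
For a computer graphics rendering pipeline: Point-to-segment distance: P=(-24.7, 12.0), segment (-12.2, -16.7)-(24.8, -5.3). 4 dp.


Project P onto AB: t = 0 (clamped to [0,1])
Closest point on segment: (-12.2, -16.7)
Distance: 31.304

31.304


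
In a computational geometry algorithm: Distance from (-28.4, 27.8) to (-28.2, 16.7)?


dx=0.2, dy=-11.1
d^2 = 0.2^2 + (-11.1)^2 = 123.25
d = sqrt(123.25) = 11.1018

11.1018


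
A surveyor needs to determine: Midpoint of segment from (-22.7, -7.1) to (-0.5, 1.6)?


M = (((-22.7)+(-0.5))/2, ((-7.1)+1.6)/2)
= (-11.6, -2.75)

(-11.6, -2.75)


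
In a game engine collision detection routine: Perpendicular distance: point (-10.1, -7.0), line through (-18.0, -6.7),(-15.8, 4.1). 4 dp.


|cross product| = 85.98
|line direction| = sqrt(121.48) = 11.0218
Distance = 85.98/sqrt(121.48) = 7.8009

7.8009


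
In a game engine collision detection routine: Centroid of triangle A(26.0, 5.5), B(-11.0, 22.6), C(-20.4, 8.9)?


Centroid = ((x_A+x_B+x_C)/3, (y_A+y_B+y_C)/3)
= ((26+(-11)+(-20.4))/3, (5.5+22.6+8.9)/3)
= (-1.8, 12.3333)

(-1.8, 12.3333)


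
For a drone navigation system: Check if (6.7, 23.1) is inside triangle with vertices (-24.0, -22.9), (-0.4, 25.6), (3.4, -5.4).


Cross products: AB x AP = -403.35, BC x BP = 210.6, CA x CP = -723.15
All same sign? no

No, outside


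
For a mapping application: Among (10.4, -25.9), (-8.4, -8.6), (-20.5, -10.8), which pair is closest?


d(P0,P1) = 25.5486, d(P0,P2) = 34.3922, d(P1,P2) = 12.2984
Closest: P1 and P2

Closest pair: (-8.4, -8.6) and (-20.5, -10.8), distance = 12.2984


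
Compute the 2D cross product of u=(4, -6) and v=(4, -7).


u x v = u_x*v_y - u_y*v_x = 4*(-7) - (-6)*4
= (-28) - (-24) = -4

-4


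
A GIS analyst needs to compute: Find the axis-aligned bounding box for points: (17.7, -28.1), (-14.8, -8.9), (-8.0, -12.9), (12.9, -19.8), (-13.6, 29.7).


x range: [-14.8, 17.7]
y range: [-28.1, 29.7]
Bounding box: (-14.8,-28.1) to (17.7,29.7)

(-14.8,-28.1) to (17.7,29.7)


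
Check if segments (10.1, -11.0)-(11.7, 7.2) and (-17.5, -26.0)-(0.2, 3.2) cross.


Cross products: d1=-540.42, d2=-265, d3=478.32, d4=202.9
d1*d2 < 0 and d3*d4 < 0? no

No, they don't intersect


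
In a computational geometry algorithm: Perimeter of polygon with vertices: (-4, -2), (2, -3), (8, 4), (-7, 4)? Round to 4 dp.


Sides: (-4, -2)->(2, -3): sqrt(37) = 6.082763, (2, -3)->(8, 4): sqrt(85) = 9.219544, (8, 4)->(-7, 4): sqrt(225) = 15, (-7, 4)->(-4, -2): sqrt(45) = 6.708204
Sum = 37.010511
Perimeter = 37.0105

37.0105


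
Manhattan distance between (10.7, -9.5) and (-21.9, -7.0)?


|10.7-(-21.9)| + |(-9.5)-(-7)| = 32.6 + 2.5 = 35.1

35.1


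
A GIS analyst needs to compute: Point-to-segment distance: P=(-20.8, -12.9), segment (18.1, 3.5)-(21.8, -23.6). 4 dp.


Project P onto AB: t = 0.4017 (clamped to [0,1])
Closest point on segment: (19.5863, -7.386)
Distance: 40.761

40.761


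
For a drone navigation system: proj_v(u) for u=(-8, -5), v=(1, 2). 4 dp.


u.v = -18, |v| = sqrt(5) = 2.2361
Scalar projection = u.v / |v| = -18 / sqrt(5) = -8.0498

-8.0498


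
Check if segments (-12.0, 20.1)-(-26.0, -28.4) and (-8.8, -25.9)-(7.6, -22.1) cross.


Cross products: d1=766.56, d2=24.36, d3=799.2, d4=1541.4
d1*d2 < 0 and d3*d4 < 0? no

No, they don't intersect


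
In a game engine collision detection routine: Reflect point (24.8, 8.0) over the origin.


Reflection over origin: (x,y) -> (-x,-y)
(24.8, 8) -> (-24.8, -8)

(-24.8, -8)


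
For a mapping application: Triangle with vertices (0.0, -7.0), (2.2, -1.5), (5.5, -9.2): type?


Side lengths squared: AB^2=35.09, BC^2=70.18, CA^2=35.09
Sorted: [35.09, 35.09, 70.18]
By sides: Isosceles, By angles: Right

Isosceles, Right


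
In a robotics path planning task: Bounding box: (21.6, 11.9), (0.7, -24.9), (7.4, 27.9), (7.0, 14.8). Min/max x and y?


x range: [0.7, 21.6]
y range: [-24.9, 27.9]
Bounding box: (0.7,-24.9) to (21.6,27.9)

(0.7,-24.9) to (21.6,27.9)


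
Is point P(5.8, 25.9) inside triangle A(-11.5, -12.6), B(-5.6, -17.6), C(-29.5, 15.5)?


Cross products: AB x AP = 313.65, BC x BP = -1416.99, CA x CP = 1179.13
All same sign? no

No, outside


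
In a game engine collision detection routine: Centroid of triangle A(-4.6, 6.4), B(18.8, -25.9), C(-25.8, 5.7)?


Centroid = ((x_A+x_B+x_C)/3, (y_A+y_B+y_C)/3)
= (((-4.6)+18.8+(-25.8))/3, (6.4+(-25.9)+5.7)/3)
= (-3.8667, -4.6)

(-3.8667, -4.6)


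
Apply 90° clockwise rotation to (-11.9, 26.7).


90° CW: (x,y) -> (y, -x)
(-11.9,26.7) -> (26.7, 11.9)

(26.7, 11.9)


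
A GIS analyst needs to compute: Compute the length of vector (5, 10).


|u| = sqrt(5^2 + 10^2) = sqrt(125) = 11.1803

11.1803


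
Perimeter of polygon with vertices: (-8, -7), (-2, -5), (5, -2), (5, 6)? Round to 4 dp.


Sides: (-8, -7)->(-2, -5): sqrt(40) = 6.324555, (-2, -5)->(5, -2): sqrt(58) = 7.615773, (5, -2)->(5, 6): sqrt(64) = 8, (5, 6)->(-8, -7): sqrt(338) = 18.384776
Sum = 40.325104
Perimeter = 40.3251

40.3251


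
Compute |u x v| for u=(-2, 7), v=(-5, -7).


|u x v| = |(-2)*(-7) - 7*(-5)|
= |14 - (-35)| = 49

49


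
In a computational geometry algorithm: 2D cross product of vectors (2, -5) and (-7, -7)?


u x v = u_x*v_y - u_y*v_x = 2*(-7) - (-5)*(-7)
= (-14) - 35 = -49

-49


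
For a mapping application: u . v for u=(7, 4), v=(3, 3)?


u . v = u_x*v_x + u_y*v_y = 7*3 + 4*3
= 21 + 12 = 33

33


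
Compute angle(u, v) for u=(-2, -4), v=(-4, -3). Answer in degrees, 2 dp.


u.v = 20, |u| = sqrt(20) = 4.4721, |v| = sqrt(25) = 5
cos(theta) = u.v/(|u||v|) = 20/sqrt(500) = 0.894427
theta = acos(0.894427) = 26.57 degrees

26.57 degrees


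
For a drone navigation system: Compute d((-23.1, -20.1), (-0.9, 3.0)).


dx=22.2, dy=23.1
d^2 = 22.2^2 + 23.1^2 = 1026.45
d = sqrt(1026.45) = 32.0383

32.0383


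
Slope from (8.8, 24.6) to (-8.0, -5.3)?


slope = (y2-y1)/(x2-x1) = ((-5.3)-24.6)/((-8)-8.8) = (-29.9)/(-16.8) = 1.7798

1.7798


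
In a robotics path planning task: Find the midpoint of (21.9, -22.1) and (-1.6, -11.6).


M = ((21.9+(-1.6))/2, ((-22.1)+(-11.6))/2)
= (10.15, -16.85)

(10.15, -16.85)


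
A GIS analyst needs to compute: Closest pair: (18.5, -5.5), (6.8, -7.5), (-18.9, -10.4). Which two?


d(P0,P1) = 11.8697, d(P0,P2) = 37.7196, d(P1,P2) = 25.8631
Closest: P0 and P1

Closest pair: (18.5, -5.5) and (6.8, -7.5), distance = 11.8697


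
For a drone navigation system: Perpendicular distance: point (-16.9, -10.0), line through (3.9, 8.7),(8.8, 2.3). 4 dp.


|cross product| = 224.75
|line direction| = sqrt(64.97) = 8.0604
Distance = 224.75/sqrt(64.97) = 27.8832

27.8832


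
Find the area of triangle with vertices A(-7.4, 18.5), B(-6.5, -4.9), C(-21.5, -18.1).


Area = |x_A(y_B-y_C) + x_B(y_C-y_A) + x_C(y_A-y_B)|/2
= |(-97.68) + 237.9 + (-503.1)|/2
= 362.88/2 = 181.44

181.44


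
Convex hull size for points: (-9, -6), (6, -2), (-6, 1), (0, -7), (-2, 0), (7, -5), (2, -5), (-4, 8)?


Convex hull vertices (CCW): (-9, -6), (0, -7), (7, -5), (6, -2), (-4, 8)
Count = 5

5


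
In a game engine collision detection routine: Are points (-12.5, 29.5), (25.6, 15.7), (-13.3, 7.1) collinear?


Cross product: (25.6-(-12.5))*(7.1-29.5) - (15.7-29.5)*((-13.3)-(-12.5))
= -864.48

No, not collinear


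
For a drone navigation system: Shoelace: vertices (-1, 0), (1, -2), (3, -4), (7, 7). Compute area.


Shoelace sum: ((-1)*(-2) - 1*0) + (1*(-4) - 3*(-2)) + (3*7 - 7*(-4)) + (7*0 - (-1)*7)
= 60
Area = |60|/2 = 30

30


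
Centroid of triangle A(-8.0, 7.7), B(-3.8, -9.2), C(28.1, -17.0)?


Centroid = ((x_A+x_B+x_C)/3, (y_A+y_B+y_C)/3)
= (((-8)+(-3.8)+28.1)/3, (7.7+(-9.2)+(-17))/3)
= (5.4333, -6.1667)

(5.4333, -6.1667)


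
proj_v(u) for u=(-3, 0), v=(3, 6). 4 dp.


u.v = -9, |v| = sqrt(45) = 6.7082
Scalar projection = u.v / |v| = -9 / sqrt(45) = -1.3416

-1.3416


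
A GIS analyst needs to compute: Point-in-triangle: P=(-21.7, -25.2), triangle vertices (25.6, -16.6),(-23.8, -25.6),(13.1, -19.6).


Cross products: AB x AP = -0.86, BC x BP = 2.16, CA x CP = 34.4
All same sign? no

No, outside


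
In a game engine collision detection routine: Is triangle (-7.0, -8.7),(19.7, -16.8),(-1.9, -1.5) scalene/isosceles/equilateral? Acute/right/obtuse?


Side lengths squared: AB^2=778.5, BC^2=700.65, CA^2=77.85
Sorted: [77.85, 700.65, 778.5]
By sides: Scalene, By angles: Right

Scalene, Right


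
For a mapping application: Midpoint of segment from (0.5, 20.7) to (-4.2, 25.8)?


M = ((0.5+(-4.2))/2, (20.7+25.8)/2)
= (-1.85, 23.25)

(-1.85, 23.25)


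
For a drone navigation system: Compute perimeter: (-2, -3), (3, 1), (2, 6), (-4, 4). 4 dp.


Sides: (-2, -3)->(3, 1): sqrt(41) = 6.403124, (3, 1)->(2, 6): sqrt(26) = 5.09902, (2, 6)->(-4, 4): sqrt(40) = 6.324555, (-4, 4)->(-2, -3): sqrt(53) = 7.28011
Sum = 25.106809
Perimeter = 25.1068

25.1068


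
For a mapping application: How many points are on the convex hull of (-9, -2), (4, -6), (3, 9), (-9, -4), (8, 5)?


Convex hull vertices (CCW): (-9, -4), (4, -6), (8, 5), (3, 9), (-9, -2)
Count = 5

5


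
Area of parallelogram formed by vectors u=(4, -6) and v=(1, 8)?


|u x v| = |4*8 - (-6)*1|
= |32 - (-6)| = 38

38


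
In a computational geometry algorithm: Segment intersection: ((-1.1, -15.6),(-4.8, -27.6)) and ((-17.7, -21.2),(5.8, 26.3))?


Cross products: d1=-656.9, d2=-763.15, d3=-178.48, d4=-72.23
d1*d2 < 0 and d3*d4 < 0? no

No, they don't intersect


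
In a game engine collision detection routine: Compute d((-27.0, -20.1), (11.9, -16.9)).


dx=38.9, dy=3.2
d^2 = 38.9^2 + 3.2^2 = 1523.45
d = sqrt(1523.45) = 39.0314

39.0314


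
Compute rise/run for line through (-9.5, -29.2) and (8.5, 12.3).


slope = (y2-y1)/(x2-x1) = (12.3-(-29.2))/(8.5-(-9.5)) = 41.5/18 = 2.3056

2.3056


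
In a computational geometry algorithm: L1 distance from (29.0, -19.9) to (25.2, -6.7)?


|29-25.2| + |(-19.9)-(-6.7)| = 3.8 + 13.2 = 17

17


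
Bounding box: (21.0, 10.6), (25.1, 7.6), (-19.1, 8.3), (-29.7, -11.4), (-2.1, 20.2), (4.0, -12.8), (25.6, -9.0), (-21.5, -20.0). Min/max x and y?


x range: [-29.7, 25.6]
y range: [-20, 20.2]
Bounding box: (-29.7,-20) to (25.6,20.2)

(-29.7,-20) to (25.6,20.2)


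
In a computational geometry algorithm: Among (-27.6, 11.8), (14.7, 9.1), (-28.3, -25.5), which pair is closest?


d(P0,P1) = 42.3861, d(P0,P2) = 37.3066, d(P1,P2) = 55.192
Closest: P0 and P2

Closest pair: (-27.6, 11.8) and (-28.3, -25.5), distance = 37.3066


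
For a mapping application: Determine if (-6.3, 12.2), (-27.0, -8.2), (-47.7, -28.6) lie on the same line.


Cross product: ((-27)-(-6.3))*((-28.6)-12.2) - ((-8.2)-12.2)*((-47.7)-(-6.3))
= 0

Yes, collinear


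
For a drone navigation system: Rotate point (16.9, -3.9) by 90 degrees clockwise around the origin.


90° CW: (x,y) -> (y, -x)
(16.9,-3.9) -> (-3.9, -16.9)

(-3.9, -16.9)


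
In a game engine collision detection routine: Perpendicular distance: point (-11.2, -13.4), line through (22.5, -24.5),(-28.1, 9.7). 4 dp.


|cross product| = 590.88
|line direction| = sqrt(3730) = 61.0737
Distance = 590.88/sqrt(3730) = 9.6749

9.6749


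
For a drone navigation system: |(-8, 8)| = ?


|u| = sqrt((-8)^2 + 8^2) = sqrt(128) = 11.3137

11.3137


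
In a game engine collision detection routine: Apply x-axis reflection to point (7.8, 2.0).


Reflection over x-axis: (x,y) -> (x,-y)
(7.8, 2) -> (7.8, -2)

(7.8, -2)


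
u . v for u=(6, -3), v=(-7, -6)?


u . v = u_x*v_x + u_y*v_y = 6*(-7) + (-3)*(-6)
= (-42) + 18 = -24

-24


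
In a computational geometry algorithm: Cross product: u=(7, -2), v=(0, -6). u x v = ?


u x v = u_x*v_y - u_y*v_x = 7*(-6) - (-2)*0
= (-42) - 0 = -42

-42


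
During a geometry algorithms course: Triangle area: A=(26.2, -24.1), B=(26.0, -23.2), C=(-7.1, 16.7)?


Area = |x_A(y_B-y_C) + x_B(y_C-y_A) + x_C(y_A-y_B)|/2
= |(-1045.38) + 1060.8 + 6.39|/2
= 21.81/2 = 10.905

10.905


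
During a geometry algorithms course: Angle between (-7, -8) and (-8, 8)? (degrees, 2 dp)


u.v = -8, |u| = sqrt(113) = 10.6301, |v| = sqrt(128) = 11.3137
cos(theta) = u.v/(|u||v|) = -8/sqrt(14464) = -0.066519
theta = acos(-0.066519) = 93.81 degrees

93.81 degrees


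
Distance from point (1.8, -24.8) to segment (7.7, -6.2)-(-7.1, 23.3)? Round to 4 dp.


Project P onto AB: t = 0 (clamped to [0,1])
Closest point on segment: (7.7, -6.2)
Distance: 19.5133

19.5133


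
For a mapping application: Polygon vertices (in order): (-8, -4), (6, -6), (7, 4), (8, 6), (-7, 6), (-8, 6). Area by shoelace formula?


Shoelace sum: ((-8)*(-6) - 6*(-4)) + (6*4 - 7*(-6)) + (7*6 - 8*4) + (8*6 - (-7)*6) + ((-7)*6 - (-8)*6) + ((-8)*(-4) - (-8)*6)
= 324
Area = |324|/2 = 162

162


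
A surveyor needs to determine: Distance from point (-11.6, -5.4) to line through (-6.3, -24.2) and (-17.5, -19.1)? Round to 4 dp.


|cross product| = 183.53
|line direction| = sqrt(151.45) = 12.3065
Distance = 183.53/sqrt(151.45) = 14.9133

14.9133


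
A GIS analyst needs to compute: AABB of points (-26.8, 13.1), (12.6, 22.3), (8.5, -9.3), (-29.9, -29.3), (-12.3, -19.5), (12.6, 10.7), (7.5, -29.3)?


x range: [-29.9, 12.6]
y range: [-29.3, 22.3]
Bounding box: (-29.9,-29.3) to (12.6,22.3)

(-29.9,-29.3) to (12.6,22.3)


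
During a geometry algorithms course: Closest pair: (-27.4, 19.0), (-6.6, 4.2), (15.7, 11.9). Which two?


d(P0,P1) = 25.528, d(P0,P2) = 43.6809, d(P1,P2) = 23.5919
Closest: P1 and P2

Closest pair: (-6.6, 4.2) and (15.7, 11.9), distance = 23.5919


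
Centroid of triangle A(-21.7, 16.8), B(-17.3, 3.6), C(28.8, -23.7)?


Centroid = ((x_A+x_B+x_C)/3, (y_A+y_B+y_C)/3)
= (((-21.7)+(-17.3)+28.8)/3, (16.8+3.6+(-23.7))/3)
= (-3.4, -1.1)

(-3.4, -1.1)


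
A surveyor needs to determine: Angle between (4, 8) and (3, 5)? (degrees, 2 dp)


u.v = 52, |u| = sqrt(80) = 8.9443, |v| = sqrt(34) = 5.831
cos(theta) = u.v/(|u||v|) = 52/sqrt(2720) = 0.997054
theta = acos(0.997054) = 4.4 degrees

4.4 degrees


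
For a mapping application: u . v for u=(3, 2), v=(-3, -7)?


u . v = u_x*v_x + u_y*v_y = 3*(-3) + 2*(-7)
= (-9) + (-14) = -23

-23


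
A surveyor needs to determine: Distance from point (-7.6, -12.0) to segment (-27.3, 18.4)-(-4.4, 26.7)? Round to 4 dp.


Project P onto AB: t = 0.3351 (clamped to [0,1])
Closest point on segment: (-19.6264, 21.1813)
Distance: 35.2935

35.2935


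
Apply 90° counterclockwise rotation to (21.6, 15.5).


90° CCW: (x,y) -> (-y, x)
(21.6,15.5) -> (-15.5, 21.6)

(-15.5, 21.6)


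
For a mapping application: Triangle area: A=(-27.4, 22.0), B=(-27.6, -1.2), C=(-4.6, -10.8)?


Area = |x_A(y_B-y_C) + x_B(y_C-y_A) + x_C(y_A-y_B)|/2
= |(-263.04) + 905.28 + (-106.72)|/2
= 535.52/2 = 267.76

267.76


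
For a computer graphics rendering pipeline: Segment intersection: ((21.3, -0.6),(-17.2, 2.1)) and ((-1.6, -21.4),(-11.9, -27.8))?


Cross products: d1=-67.68, d2=-341.89, d3=862.63, d4=1136.84
d1*d2 < 0 and d3*d4 < 0? no

No, they don't intersect


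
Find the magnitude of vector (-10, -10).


|u| = sqrt((-10)^2 + (-10)^2) = sqrt(200) = 14.1421

14.1421


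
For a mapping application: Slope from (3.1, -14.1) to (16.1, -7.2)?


slope = (y2-y1)/(x2-x1) = ((-7.2)-(-14.1))/(16.1-3.1) = 6.9/13 = 0.5308

0.5308


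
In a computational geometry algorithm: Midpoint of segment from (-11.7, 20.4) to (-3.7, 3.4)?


M = (((-11.7)+(-3.7))/2, (20.4+3.4)/2)
= (-7.7, 11.9)

(-7.7, 11.9)


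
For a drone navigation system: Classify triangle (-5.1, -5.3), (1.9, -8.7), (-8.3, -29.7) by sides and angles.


Side lengths squared: AB^2=60.56, BC^2=545.04, CA^2=605.6
Sorted: [60.56, 545.04, 605.6]
By sides: Scalene, By angles: Right

Scalene, Right


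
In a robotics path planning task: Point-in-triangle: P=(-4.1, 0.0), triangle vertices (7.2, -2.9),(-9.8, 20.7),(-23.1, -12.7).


Cross products: AB x AP = 217.38, BC x BP = 465.69, CA x CP = 198.61
All same sign? yes

Yes, inside


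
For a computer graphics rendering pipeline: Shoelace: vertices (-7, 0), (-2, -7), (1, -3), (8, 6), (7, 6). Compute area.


Shoelace sum: ((-7)*(-7) - (-2)*0) + ((-2)*(-3) - 1*(-7)) + (1*6 - 8*(-3)) + (8*6 - 7*6) + (7*0 - (-7)*6)
= 140
Area = |140|/2 = 70

70


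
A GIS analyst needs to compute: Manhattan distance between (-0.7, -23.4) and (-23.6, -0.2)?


|(-0.7)-(-23.6)| + |(-23.4)-(-0.2)| = 22.9 + 23.2 = 46.1

46.1


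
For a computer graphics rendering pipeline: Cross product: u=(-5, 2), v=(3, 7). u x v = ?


u x v = u_x*v_y - u_y*v_x = (-5)*7 - 2*3
= (-35) - 6 = -41

-41


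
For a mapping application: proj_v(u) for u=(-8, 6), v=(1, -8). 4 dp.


u.v = -56, |v| = sqrt(65) = 8.0623
Scalar projection = u.v / |v| = -56 / sqrt(65) = -6.9459

-6.9459


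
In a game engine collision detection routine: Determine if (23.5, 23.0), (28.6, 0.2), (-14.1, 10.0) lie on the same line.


Cross product: (28.6-23.5)*(10-23) - (0.2-23)*((-14.1)-23.5)
= -923.58

No, not collinear


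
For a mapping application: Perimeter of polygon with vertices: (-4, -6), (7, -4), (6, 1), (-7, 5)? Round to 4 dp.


Sides: (-4, -6)->(7, -4): sqrt(125) = 11.18034, (7, -4)->(6, 1): sqrt(26) = 5.09902, (6, 1)->(-7, 5): sqrt(185) = 13.601471, (-7, 5)->(-4, -6): sqrt(130) = 11.401754
Sum = 41.282585
Perimeter = 41.2826

41.2826


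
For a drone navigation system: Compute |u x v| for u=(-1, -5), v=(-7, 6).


|u x v| = |(-1)*6 - (-5)*(-7)|
= |(-6) - 35| = 41

41


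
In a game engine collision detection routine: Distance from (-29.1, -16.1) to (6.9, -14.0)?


dx=36, dy=2.1
d^2 = 36^2 + 2.1^2 = 1300.41
d = sqrt(1300.41) = 36.0612

36.0612


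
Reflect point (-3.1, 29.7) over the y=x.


Reflection over y=x: (x,y) -> (y,x)
(-3.1, 29.7) -> (29.7, -3.1)

(29.7, -3.1)


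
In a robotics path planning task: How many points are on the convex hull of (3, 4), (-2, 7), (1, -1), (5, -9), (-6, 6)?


Convex hull vertices (CCW): (-6, 6), (5, -9), (3, 4), (-2, 7)
Count = 4

4


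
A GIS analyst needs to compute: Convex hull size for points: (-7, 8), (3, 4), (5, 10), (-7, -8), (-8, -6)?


Convex hull vertices (CCW): (-8, -6), (-7, -8), (3, 4), (5, 10), (-7, 8)
Count = 5

5


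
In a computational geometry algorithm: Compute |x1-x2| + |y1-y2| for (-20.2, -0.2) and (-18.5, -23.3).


|(-20.2)-(-18.5)| + |(-0.2)-(-23.3)| = 1.7 + 23.1 = 24.8

24.8


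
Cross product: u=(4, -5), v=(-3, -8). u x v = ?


u x v = u_x*v_y - u_y*v_x = 4*(-8) - (-5)*(-3)
= (-32) - 15 = -47

-47


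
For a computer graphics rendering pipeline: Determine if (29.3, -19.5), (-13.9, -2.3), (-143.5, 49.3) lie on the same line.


Cross product: ((-13.9)-29.3)*(49.3-(-19.5)) - ((-2.3)-(-19.5))*((-143.5)-29.3)
= 0

Yes, collinear


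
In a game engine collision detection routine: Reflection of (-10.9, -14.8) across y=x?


Reflection over y=x: (x,y) -> (y,x)
(-10.9, -14.8) -> (-14.8, -10.9)

(-14.8, -10.9)


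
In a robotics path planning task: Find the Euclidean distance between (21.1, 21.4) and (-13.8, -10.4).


dx=-34.9, dy=-31.8
d^2 = (-34.9)^2 + (-31.8)^2 = 2229.25
d = sqrt(2229.25) = 47.2149

47.2149


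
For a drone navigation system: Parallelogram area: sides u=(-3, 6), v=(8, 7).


|u x v| = |(-3)*7 - 6*8|
= |(-21) - 48| = 69

69


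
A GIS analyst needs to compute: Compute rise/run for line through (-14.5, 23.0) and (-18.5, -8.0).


slope = (y2-y1)/(x2-x1) = ((-8)-23)/((-18.5)-(-14.5)) = (-31)/(-4) = 7.75

7.75


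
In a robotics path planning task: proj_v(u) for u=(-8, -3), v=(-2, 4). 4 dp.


u.v = 4, |v| = sqrt(20) = 4.4721
Scalar projection = u.v / |v| = 4 / sqrt(20) = 0.8944

0.8944


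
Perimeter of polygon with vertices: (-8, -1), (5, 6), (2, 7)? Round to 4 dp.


Sides: (-8, -1)->(5, 6): sqrt(218) = 14.764823, (5, 6)->(2, 7): sqrt(10) = 3.162278, (2, 7)->(-8, -1): sqrt(164) = 12.806248
Sum = 30.733349
Perimeter = 30.7333

30.7333


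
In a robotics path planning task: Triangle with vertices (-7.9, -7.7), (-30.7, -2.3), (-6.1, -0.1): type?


Side lengths squared: AB^2=549, BC^2=610, CA^2=61
Sorted: [61, 549, 610]
By sides: Scalene, By angles: Right

Scalene, Right


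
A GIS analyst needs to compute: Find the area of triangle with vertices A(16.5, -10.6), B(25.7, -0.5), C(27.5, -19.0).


Area = |x_A(y_B-y_C) + x_B(y_C-y_A) + x_C(y_A-y_B)|/2
= |305.25 + (-215.88) + (-277.75)|/2
= 188.38/2 = 94.19

94.19


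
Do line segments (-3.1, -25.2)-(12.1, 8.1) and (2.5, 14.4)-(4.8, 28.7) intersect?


Cross products: d1=-11, d2=-151.77, d3=415.44, d4=556.21
d1*d2 < 0 and d3*d4 < 0? no

No, they don't intersect


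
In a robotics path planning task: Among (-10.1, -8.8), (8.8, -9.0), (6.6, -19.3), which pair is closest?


d(P0,P1) = 18.9011, d(P0,P2) = 19.7266, d(P1,P2) = 10.5323
Closest: P1 and P2

Closest pair: (8.8, -9.0) and (6.6, -19.3), distance = 10.5323


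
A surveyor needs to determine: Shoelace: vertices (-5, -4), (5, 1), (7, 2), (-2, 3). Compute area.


Shoelace sum: ((-5)*1 - 5*(-4)) + (5*2 - 7*1) + (7*3 - (-2)*2) + ((-2)*(-4) - (-5)*3)
= 66
Area = |66|/2 = 33

33


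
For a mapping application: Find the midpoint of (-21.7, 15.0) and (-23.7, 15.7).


M = (((-21.7)+(-23.7))/2, (15+15.7)/2)
= (-22.7, 15.35)

(-22.7, 15.35)


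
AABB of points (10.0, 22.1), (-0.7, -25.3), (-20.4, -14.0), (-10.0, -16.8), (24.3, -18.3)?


x range: [-20.4, 24.3]
y range: [-25.3, 22.1]
Bounding box: (-20.4,-25.3) to (24.3,22.1)

(-20.4,-25.3) to (24.3,22.1)


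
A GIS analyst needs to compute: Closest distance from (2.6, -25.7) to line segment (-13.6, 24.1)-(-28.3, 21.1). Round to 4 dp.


Project P onto AB: t = 0 (clamped to [0,1])
Closest point on segment: (-13.6, 24.1)
Distance: 52.3687

52.3687


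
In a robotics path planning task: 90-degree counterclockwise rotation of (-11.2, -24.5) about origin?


90° CCW: (x,y) -> (-y, x)
(-11.2,-24.5) -> (24.5, -11.2)

(24.5, -11.2)


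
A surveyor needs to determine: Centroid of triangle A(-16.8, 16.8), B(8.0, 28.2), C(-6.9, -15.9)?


Centroid = ((x_A+x_B+x_C)/3, (y_A+y_B+y_C)/3)
= (((-16.8)+8+(-6.9))/3, (16.8+28.2+(-15.9))/3)
= (-5.2333, 9.7)

(-5.2333, 9.7)


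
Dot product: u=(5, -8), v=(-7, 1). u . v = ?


u . v = u_x*v_x + u_y*v_y = 5*(-7) + (-8)*1
= (-35) + (-8) = -43

-43


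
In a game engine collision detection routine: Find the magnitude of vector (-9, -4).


|u| = sqrt((-9)^2 + (-4)^2) = sqrt(97) = 9.8489

9.8489


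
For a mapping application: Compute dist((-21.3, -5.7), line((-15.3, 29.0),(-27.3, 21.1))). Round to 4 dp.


|cross product| = 369
|line direction| = sqrt(206.41) = 14.367
Distance = 369/sqrt(206.41) = 25.6839

25.6839


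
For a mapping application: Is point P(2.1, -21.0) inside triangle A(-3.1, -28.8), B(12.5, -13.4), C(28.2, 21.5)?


Cross products: AB x AP = 41.6, BC x BP = 243.64, CA x CP = 17.42
All same sign? yes

Yes, inside


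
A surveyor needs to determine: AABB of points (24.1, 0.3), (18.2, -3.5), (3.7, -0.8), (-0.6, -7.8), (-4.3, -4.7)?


x range: [-4.3, 24.1]
y range: [-7.8, 0.3]
Bounding box: (-4.3,-7.8) to (24.1,0.3)

(-4.3,-7.8) to (24.1,0.3)


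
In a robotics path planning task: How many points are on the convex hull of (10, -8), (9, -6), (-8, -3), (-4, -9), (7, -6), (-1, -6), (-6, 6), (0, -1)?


Convex hull vertices (CCW): (-8, -3), (-4, -9), (10, -8), (9, -6), (-6, 6)
Count = 5

5


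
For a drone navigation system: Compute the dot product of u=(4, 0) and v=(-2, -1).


u . v = u_x*v_x + u_y*v_y = 4*(-2) + 0*(-1)
= (-8) + 0 = -8

-8


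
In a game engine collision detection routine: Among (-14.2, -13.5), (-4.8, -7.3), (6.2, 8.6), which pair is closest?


d(P0,P1) = 11.2606, d(P0,P2) = 30.0761, d(P1,P2) = 19.3342
Closest: P0 and P1

Closest pair: (-14.2, -13.5) and (-4.8, -7.3), distance = 11.2606


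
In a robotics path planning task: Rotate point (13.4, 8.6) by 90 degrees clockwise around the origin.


90° CW: (x,y) -> (y, -x)
(13.4,8.6) -> (8.6, -13.4)

(8.6, -13.4)


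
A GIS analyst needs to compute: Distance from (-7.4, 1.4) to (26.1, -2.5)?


dx=33.5, dy=-3.9
d^2 = 33.5^2 + (-3.9)^2 = 1137.46
d = sqrt(1137.46) = 33.7263

33.7263


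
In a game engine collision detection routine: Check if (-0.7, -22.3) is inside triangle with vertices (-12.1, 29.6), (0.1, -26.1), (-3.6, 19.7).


Cross products: AB x AP = 1.8, BC x BP = 22.58, CA x CP = 328.29
All same sign? yes

Yes, inside


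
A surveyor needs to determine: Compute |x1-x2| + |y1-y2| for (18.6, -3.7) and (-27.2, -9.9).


|18.6-(-27.2)| + |(-3.7)-(-9.9)| = 45.8 + 6.2 = 52

52


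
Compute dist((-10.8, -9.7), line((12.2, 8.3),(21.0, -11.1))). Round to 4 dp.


|cross product| = 604.6
|line direction| = sqrt(453.8) = 21.3026
Distance = 604.6/sqrt(453.8) = 28.3815

28.3815


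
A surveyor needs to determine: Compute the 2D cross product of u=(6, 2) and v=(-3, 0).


u x v = u_x*v_y - u_y*v_x = 6*0 - 2*(-3)
= 0 - (-6) = 6

6


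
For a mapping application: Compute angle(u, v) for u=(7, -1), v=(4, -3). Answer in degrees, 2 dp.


u.v = 31, |u| = sqrt(50) = 7.0711, |v| = sqrt(25) = 5
cos(theta) = u.v/(|u||v|) = 31/sqrt(1250) = 0.876812
theta = acos(0.876812) = 28.74 degrees

28.74 degrees


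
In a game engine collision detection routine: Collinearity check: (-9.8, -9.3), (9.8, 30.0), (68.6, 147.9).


Cross product: (9.8-(-9.8))*(147.9-(-9.3)) - (30-(-9.3))*(68.6-(-9.8))
= 0

Yes, collinear


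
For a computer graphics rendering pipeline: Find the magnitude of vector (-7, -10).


|u| = sqrt((-7)^2 + (-10)^2) = sqrt(149) = 12.2066

12.2066


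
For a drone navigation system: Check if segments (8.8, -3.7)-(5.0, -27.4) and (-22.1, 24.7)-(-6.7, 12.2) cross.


Cross products: d1=-51.11, d2=-463.59, d3=-840.25, d4=-427.77
d1*d2 < 0 and d3*d4 < 0? no

No, they don't intersect


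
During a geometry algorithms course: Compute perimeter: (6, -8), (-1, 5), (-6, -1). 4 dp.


Sides: (6, -8)->(-1, 5): sqrt(218) = 14.764823, (-1, 5)->(-6, -1): sqrt(61) = 7.81025, (-6, -1)->(6, -8): sqrt(193) = 13.892444
Sum = 36.467517
Perimeter = 36.4675

36.4675


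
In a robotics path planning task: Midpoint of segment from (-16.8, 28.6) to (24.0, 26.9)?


M = (((-16.8)+24)/2, (28.6+26.9)/2)
= (3.6, 27.75)

(3.6, 27.75)


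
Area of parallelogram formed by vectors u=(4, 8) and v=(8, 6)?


|u x v| = |4*6 - 8*8|
= |24 - 64| = 40

40


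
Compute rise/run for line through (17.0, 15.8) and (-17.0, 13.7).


slope = (y2-y1)/(x2-x1) = (13.7-15.8)/((-17)-17) = (-2.1)/(-34) = 0.0618

0.0618


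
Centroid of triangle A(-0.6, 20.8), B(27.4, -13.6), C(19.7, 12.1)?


Centroid = ((x_A+x_B+x_C)/3, (y_A+y_B+y_C)/3)
= (((-0.6)+27.4+19.7)/3, (20.8+(-13.6)+12.1)/3)
= (15.5, 6.4333)

(15.5, 6.4333)


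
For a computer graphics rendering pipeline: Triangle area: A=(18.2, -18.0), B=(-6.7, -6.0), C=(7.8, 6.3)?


Area = |x_A(y_B-y_C) + x_B(y_C-y_A) + x_C(y_A-y_B)|/2
= |(-223.86) + (-162.81) + (-93.6)|/2
= 480.27/2 = 240.135

240.135


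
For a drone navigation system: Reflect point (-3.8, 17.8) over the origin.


Reflection over origin: (x,y) -> (-x,-y)
(-3.8, 17.8) -> (3.8, -17.8)

(3.8, -17.8)


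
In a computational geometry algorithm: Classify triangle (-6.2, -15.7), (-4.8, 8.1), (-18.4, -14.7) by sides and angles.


Side lengths squared: AB^2=568.4, BC^2=704.8, CA^2=149.84
Sorted: [149.84, 568.4, 704.8]
By sides: Scalene, By angles: Acute

Scalene, Acute


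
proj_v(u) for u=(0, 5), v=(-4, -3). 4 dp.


u.v = -15, |v| = sqrt(25) = 5
Scalar projection = u.v / |v| = -15 / sqrt(25) = -3

-3


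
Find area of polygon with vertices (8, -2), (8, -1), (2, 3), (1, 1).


Shoelace sum: (8*(-1) - 8*(-2)) + (8*3 - 2*(-1)) + (2*1 - 1*3) + (1*(-2) - 8*1)
= 23
Area = |23|/2 = 11.5

11.5


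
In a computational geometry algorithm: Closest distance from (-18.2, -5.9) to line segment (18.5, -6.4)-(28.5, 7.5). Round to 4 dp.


Project P onto AB: t = 0 (clamped to [0,1])
Closest point on segment: (18.5, -6.4)
Distance: 36.7034

36.7034


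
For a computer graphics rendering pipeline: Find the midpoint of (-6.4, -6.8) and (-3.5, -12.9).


M = (((-6.4)+(-3.5))/2, ((-6.8)+(-12.9))/2)
= (-4.95, -9.85)

(-4.95, -9.85)


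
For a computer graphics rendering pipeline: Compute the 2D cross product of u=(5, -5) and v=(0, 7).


u x v = u_x*v_y - u_y*v_x = 5*7 - (-5)*0
= 35 - 0 = 35

35


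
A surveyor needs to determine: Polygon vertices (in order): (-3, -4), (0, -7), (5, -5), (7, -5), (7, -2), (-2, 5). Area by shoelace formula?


Shoelace sum: ((-3)*(-7) - 0*(-4)) + (0*(-5) - 5*(-7)) + (5*(-5) - 7*(-5)) + (7*(-2) - 7*(-5)) + (7*5 - (-2)*(-2)) + ((-2)*(-4) - (-3)*5)
= 141
Area = |141|/2 = 70.5

70.5


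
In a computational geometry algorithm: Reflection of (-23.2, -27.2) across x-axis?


Reflection over x-axis: (x,y) -> (x,-y)
(-23.2, -27.2) -> (-23.2, 27.2)

(-23.2, 27.2)


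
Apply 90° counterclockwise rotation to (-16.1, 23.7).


90° CCW: (x,y) -> (-y, x)
(-16.1,23.7) -> (-23.7, -16.1)

(-23.7, -16.1)


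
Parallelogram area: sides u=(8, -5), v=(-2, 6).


|u x v| = |8*6 - (-5)*(-2)|
= |48 - 10| = 38

38


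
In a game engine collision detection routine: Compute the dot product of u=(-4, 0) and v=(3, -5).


u . v = u_x*v_x + u_y*v_y = (-4)*3 + 0*(-5)
= (-12) + 0 = -12

-12


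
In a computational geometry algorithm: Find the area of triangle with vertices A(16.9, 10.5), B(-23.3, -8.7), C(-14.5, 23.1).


Area = |x_A(y_B-y_C) + x_B(y_C-y_A) + x_C(y_A-y_B)|/2
= |(-537.42) + (-293.58) + (-278.4)|/2
= 1109.4/2 = 554.7

554.7


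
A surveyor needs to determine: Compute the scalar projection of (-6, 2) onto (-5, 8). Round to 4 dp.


u.v = 46, |v| = sqrt(89) = 9.434
Scalar projection = u.v / |v| = 46 / sqrt(89) = 4.876

4.876


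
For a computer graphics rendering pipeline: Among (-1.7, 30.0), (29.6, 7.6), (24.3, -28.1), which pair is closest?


d(P0,P1) = 38.4896, d(P0,P2) = 63.6523, d(P1,P2) = 36.0913
Closest: P1 and P2

Closest pair: (29.6, 7.6) and (24.3, -28.1), distance = 36.0913


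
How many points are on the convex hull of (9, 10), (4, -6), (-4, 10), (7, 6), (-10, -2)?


Convex hull vertices (CCW): (-10, -2), (4, -6), (9, 10), (-4, 10)
Count = 4

4


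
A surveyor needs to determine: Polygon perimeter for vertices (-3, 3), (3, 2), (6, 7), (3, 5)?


Sides: (-3, 3)->(3, 2): sqrt(37) = 6.082763, (3, 2)->(6, 7): sqrt(34) = 5.830952, (6, 7)->(3, 5): sqrt(13) = 3.605551, (3, 5)->(-3, 3): sqrt(40) = 6.324555
Sum = 21.843821
Perimeter = 21.8438

21.8438


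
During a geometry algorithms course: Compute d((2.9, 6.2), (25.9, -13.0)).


dx=23, dy=-19.2
d^2 = 23^2 + (-19.2)^2 = 897.64
d = sqrt(897.64) = 29.9606

29.9606


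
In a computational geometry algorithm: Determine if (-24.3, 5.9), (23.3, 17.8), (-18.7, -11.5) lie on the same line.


Cross product: (23.3-(-24.3))*((-11.5)-5.9) - (17.8-5.9)*((-18.7)-(-24.3))
= -894.88

No, not collinear


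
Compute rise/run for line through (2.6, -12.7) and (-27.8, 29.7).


slope = (y2-y1)/(x2-x1) = (29.7-(-12.7))/((-27.8)-2.6) = 42.4/(-30.4) = -1.3947

-1.3947


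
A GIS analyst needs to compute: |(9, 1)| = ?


|u| = sqrt(9^2 + 1^2) = sqrt(82) = 9.0554

9.0554


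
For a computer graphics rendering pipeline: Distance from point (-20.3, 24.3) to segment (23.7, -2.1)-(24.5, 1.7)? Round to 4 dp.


Project P onto AB: t = 1 (clamped to [0,1])
Closest point on segment: (24.5, 1.7)
Distance: 50.1777

50.1777


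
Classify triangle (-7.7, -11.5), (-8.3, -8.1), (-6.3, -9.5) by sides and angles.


Side lengths squared: AB^2=11.92, BC^2=5.96, CA^2=5.96
Sorted: [5.96, 5.96, 11.92]
By sides: Isosceles, By angles: Right

Isosceles, Right


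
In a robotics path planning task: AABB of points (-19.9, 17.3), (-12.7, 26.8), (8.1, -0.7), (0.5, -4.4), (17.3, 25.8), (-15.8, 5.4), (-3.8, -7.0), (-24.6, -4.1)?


x range: [-24.6, 17.3]
y range: [-7, 26.8]
Bounding box: (-24.6,-7) to (17.3,26.8)

(-24.6,-7) to (17.3,26.8)


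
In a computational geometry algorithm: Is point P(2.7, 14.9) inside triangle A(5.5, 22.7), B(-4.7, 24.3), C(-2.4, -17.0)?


Cross products: AB x AP = 84.04, BC x BP = 284, CA x CP = 49.54
All same sign? yes

Yes, inside


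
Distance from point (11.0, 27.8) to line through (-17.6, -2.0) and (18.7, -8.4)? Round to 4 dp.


|cross product| = 1264.78
|line direction| = sqrt(1358.65) = 36.8599
Distance = 1264.78/sqrt(1358.65) = 34.3132

34.3132


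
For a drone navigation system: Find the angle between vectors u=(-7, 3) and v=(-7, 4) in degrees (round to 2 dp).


u.v = 61, |u| = sqrt(58) = 7.6158, |v| = sqrt(65) = 8.0623
cos(theta) = u.v/(|u||v|) = 61/sqrt(3770) = 0.99348
theta = acos(0.99348) = 6.55 degrees

6.55 degrees


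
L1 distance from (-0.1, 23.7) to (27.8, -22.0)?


|(-0.1)-27.8| + |23.7-(-22)| = 27.9 + 45.7 = 73.6

73.6


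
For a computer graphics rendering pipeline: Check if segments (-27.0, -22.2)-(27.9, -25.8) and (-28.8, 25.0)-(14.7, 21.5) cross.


Cross products: d1=-2046.9, d2=-2011.35, d3=2584.8, d4=2549.25
d1*d2 < 0 and d3*d4 < 0? no

No, they don't intersect


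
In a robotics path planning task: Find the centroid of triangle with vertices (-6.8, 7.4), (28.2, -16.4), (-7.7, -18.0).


Centroid = ((x_A+x_B+x_C)/3, (y_A+y_B+y_C)/3)
= (((-6.8)+28.2+(-7.7))/3, (7.4+(-16.4)+(-18))/3)
= (4.5667, -9)

(4.5667, -9)


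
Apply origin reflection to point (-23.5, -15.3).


Reflection over origin: (x,y) -> (-x,-y)
(-23.5, -15.3) -> (23.5, 15.3)

(23.5, 15.3)


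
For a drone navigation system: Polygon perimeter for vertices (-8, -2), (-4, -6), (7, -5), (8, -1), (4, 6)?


Sides: (-8, -2)->(-4, -6): sqrt(32) = 5.656854, (-4, -6)->(7, -5): sqrt(122) = 11.045361, (7, -5)->(8, -1): sqrt(17) = 4.123106, (8, -1)->(4, 6): sqrt(65) = 8.062258, (4, 6)->(-8, -2): sqrt(208) = 14.422205
Sum = 43.309784
Perimeter = 43.3098

43.3098


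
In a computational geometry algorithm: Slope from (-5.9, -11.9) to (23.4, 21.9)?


slope = (y2-y1)/(x2-x1) = (21.9-(-11.9))/(23.4-(-5.9)) = 33.8/29.3 = 1.1536

1.1536


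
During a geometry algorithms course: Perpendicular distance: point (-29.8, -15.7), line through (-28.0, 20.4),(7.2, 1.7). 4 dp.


|cross product| = 1304.38
|line direction| = sqrt(1588.73) = 39.8589
Distance = 1304.38/sqrt(1588.73) = 32.725

32.725


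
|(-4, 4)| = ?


|u| = sqrt((-4)^2 + 4^2) = sqrt(32) = 5.6569

5.6569


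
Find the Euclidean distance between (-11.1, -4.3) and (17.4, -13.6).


dx=28.5, dy=-9.3
d^2 = 28.5^2 + (-9.3)^2 = 898.74
d = sqrt(898.74) = 29.979

29.979


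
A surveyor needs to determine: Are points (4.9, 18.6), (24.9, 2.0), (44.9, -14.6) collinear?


Cross product: (24.9-4.9)*((-14.6)-18.6) - (2-18.6)*(44.9-4.9)
= 0

Yes, collinear


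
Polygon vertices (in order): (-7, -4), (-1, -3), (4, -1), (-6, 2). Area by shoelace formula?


Shoelace sum: ((-7)*(-3) - (-1)*(-4)) + ((-1)*(-1) - 4*(-3)) + (4*2 - (-6)*(-1)) + ((-6)*(-4) - (-7)*2)
= 70
Area = |70|/2 = 35

35


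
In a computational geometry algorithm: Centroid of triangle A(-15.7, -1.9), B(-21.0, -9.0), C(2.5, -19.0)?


Centroid = ((x_A+x_B+x_C)/3, (y_A+y_B+y_C)/3)
= (((-15.7)+(-21)+2.5)/3, ((-1.9)+(-9)+(-19))/3)
= (-11.4, -9.9667)

(-11.4, -9.9667)


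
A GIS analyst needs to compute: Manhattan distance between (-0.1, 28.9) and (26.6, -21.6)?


|(-0.1)-26.6| + |28.9-(-21.6)| = 26.7 + 50.5 = 77.2

77.2


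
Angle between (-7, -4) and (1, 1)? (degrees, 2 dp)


u.v = -11, |u| = sqrt(65) = 8.0623, |v| = sqrt(2) = 1.4142
cos(theta) = u.v/(|u||v|) = -11/sqrt(130) = -0.964764
theta = acos(-0.964764) = 164.74 degrees

164.74 degrees


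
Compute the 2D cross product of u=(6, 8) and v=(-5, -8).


u x v = u_x*v_y - u_y*v_x = 6*(-8) - 8*(-5)
= (-48) - (-40) = -8

-8


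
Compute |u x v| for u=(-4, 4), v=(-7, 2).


|u x v| = |(-4)*2 - 4*(-7)|
= |(-8) - (-28)| = 20

20


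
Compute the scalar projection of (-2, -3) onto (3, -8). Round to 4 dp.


u.v = 18, |v| = sqrt(73) = 8.544
Scalar projection = u.v / |v| = 18 / sqrt(73) = 2.1067

2.1067


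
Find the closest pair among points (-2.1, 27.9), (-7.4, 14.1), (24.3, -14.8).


d(P0,P1) = 14.7828, d(P0,P2) = 50.2021, d(P1,P2) = 42.8964
Closest: P0 and P1

Closest pair: (-2.1, 27.9) and (-7.4, 14.1), distance = 14.7828


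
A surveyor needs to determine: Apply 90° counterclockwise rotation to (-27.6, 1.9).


90° CCW: (x,y) -> (-y, x)
(-27.6,1.9) -> (-1.9, -27.6)

(-1.9, -27.6)


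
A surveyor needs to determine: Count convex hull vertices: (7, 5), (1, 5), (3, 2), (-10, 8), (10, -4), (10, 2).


Convex hull vertices (CCW): (-10, 8), (10, -4), (10, 2), (7, 5)
Count = 4

4


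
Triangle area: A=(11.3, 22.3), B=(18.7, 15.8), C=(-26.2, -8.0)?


Area = |x_A(y_B-y_C) + x_B(y_C-y_A) + x_C(y_A-y_B)|/2
= |268.94 + (-566.61) + (-170.3)|/2
= 467.97/2 = 233.985

233.985


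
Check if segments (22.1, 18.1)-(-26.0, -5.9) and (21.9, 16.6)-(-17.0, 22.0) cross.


Cross products: d1=-59.43, d2=1133.91, d3=67.35, d4=-1125.99
d1*d2 < 0 and d3*d4 < 0? yes

Yes, they intersect


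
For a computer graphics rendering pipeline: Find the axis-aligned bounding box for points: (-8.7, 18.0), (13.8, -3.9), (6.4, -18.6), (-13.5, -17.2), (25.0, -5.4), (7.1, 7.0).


x range: [-13.5, 25]
y range: [-18.6, 18]
Bounding box: (-13.5,-18.6) to (25,18)

(-13.5,-18.6) to (25,18)


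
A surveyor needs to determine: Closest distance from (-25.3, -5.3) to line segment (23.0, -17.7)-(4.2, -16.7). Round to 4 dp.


Project P onto AB: t = 1 (clamped to [0,1])
Closest point on segment: (4.2, -16.7)
Distance: 31.6261

31.6261


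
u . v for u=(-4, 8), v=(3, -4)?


u . v = u_x*v_x + u_y*v_y = (-4)*3 + 8*(-4)
= (-12) + (-32) = -44

-44
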